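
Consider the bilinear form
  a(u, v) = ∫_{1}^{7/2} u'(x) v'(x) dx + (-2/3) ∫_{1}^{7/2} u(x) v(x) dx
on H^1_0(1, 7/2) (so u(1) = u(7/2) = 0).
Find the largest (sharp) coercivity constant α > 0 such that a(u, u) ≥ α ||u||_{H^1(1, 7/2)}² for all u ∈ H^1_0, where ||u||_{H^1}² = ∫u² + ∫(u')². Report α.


α = 2*(-25 + 6*π^2)/(3*(25 + 4*π^2))

Coercivity of a(·,·) on H^1_0(1, 7/2) means a(u, u) ≥ α ||u||_{H^1}² for every u ∈ H^1_0.
The interval has length L = 5/2, and Poincaré/coercivity depend only on L. Here a(u, u) = ∫(u')² + (-2/3)·∫u².
Here c = -2/3 < 0 with |c| < (π/L)² = 4*π^2/25, so coercivity still holds. The condition a(u,u) ≥ α||u||_{H^1}² reads (1−α)∫(u')² ≥ (α−c)∫u². Any admissible α is ≤ 1 (rapidly oscillating u have ∫u²/∫(u')² → 0), and α = 1 would force 0 ≥ (1−c)∫u², impossible since c < 1; so 1−α > 0. By the sharp Poincaré inequality on H^1_0 of an interval of length L, ∫(u')² ≥ (π/L)²∫u² with equality for the first sine mode sin(π(x−x₀)/L) (x₀ the left endpoint), so the inequality holds for all u iff (1−α)(π/L)² ≥ α − c, i.e. α ≤ ((π/L)² + c)/((π/L)² + 1) = (1 + c(L/π)²)/(1 + (L/π)²). (Direct route, valid since c ≤ 0: Poincaré gives c∫u² ≥ c(L/π)²∫(u')², so a(u,u) ≥ (1 + c(L/π)²)∫(u')², while ||u||_{H^1}² ≤ (1 + (L/π)²)∫(u')²; dividing yields the same α.) With (π/L)² = 4*π^2/25 and c = -2/3, the largest admissible constant is α = ((π/L)² + c)/((π/L)² + 1).
Simplifying, α = 2*(-25 + 6*π^2)/(3*(25 + 4*π^2)).


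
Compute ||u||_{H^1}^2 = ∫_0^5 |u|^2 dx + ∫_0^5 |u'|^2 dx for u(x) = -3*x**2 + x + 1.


||u||_{H^1}^2 = 35185/6

The H^1 norm (squared) on an interval (0, L) is
  ||u||_{H^1}^2 = ∫_0^L u(x)^2 dx + ∫_0^L u'(x)^2 dx.
Compute u'(x) = 1 - 6*x.
Then u(x)^2 = 9*x**4 - 6*x**3 - 5*x**2 + 2*x + 1 and u'(x)^2 = 36*x**2 - 12*x + 1.
Integrate each monomial from 0 to 5 using ∫_0^5 c·x^n dx = c·5^(n+1)/(n+1):
  ∫_0^5 u(x)^2 dx = ∫_0^5 (9*x^4 - 6*x^3 - 5*x^2 + 2*x + 1) dx. Term by term:
    ∫_0^5 9*x^4 dx = 5625;  ∫_0^5 -6*x^3 dx = -1875/2;  ∫_0^5 -5*x^2 dx = -625/3;
    ∫_0^5 2*x dx = 25;  ∫_0^5 1 dx = 5.
  Sum: 5625 − 1875/2 − 625/3 + 25 + 5 = 27055/6.
  ∫_0^5 u'(x)^2 dx = ∫_0^5 (36*x^2 - 12*x + 1) dx. Term by term:
    ∫_0^5 36*x^2 dx = 1500;  ∫_0^5 -12*x dx = -150;  ∫_0^5 1 dx = 5.
  Sum: 1500 − 150 + 5 = 1355.
Adding: ||u||_{H^1}^2 = 27055/6 + 1355 = 35185/6.


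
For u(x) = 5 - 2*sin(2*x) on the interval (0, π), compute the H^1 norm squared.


||u||_{H^1(0,π)}^2 = 35*π

u'(x) = -4*cos(2*x).
Expand u² and (u')² and integrate term by term on (0, π), using: for integers n ≥ 1, ∫_0^π sin²(nx) dx = ∫_0^π cos²(nx) dx = π/2; for n ≠ n', ∫_0^π sin(nx)sin(n'x) dx = ∫_0^π cos(nx)cos(n'x) dx = 0; and by product-to-sum, ∫_0^π sin(nx)cos(n'x) dx = ½∫_0^π [sin((n+n')x) + sin((n−n')x)] dx, which is 0 when n+n' is even and 2n/(n²−n'²) when n+n' is odd (it need not vanish on (0, π)). For the constant mode: ∫_0^π 1 dx = π, ∫_0^π cos(nx) dx = 0, ∫_0^π sin(nx) dx = (1−(−1)^n)/n.
  u² squared terms: (5)²·∫1 dx = 25·π = 25*π;  (-2)²·∫sin(2x)² dx = 4·π/2 = 2*π.
  u² cross terms: 2·(5)·(-2)·∫1·sin(2x) dx = -20·(0) = 0.
  So ∫_0^π u² dx = 25*π + 2*π + 0 = 27*π.
  (u')² squared terms: (-4)²·∫cos(2x)² dx = 16·π/2 = 8*π.
  So ∫_0^π (u')² dx = 8*π.
||u||_{H^1}^2 = (27*π) + (8*π) = 35*π.


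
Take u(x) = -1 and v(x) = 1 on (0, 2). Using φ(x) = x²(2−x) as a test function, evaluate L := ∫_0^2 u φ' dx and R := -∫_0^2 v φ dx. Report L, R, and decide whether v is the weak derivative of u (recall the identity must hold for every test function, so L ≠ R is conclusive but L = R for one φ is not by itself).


LHS = 0, RHS = -4/3. No, v is not the weak derivative of u.

u(x) = -1, classical derivative u'(x) = 0.
φ(x) = x²(2−x), so φ'(x) = x*(4 - 3*x).
Note φ(0) = φ(2) = 0, so the boundary term u·φ vanishes.
LHS = ∫_0^2 u(x) φ'(x) dx = ∫_0^2 (3*x^2 - 4*x) dx. Term by term:
  ∫_0^2 3*x^2 dx = 8;  ∫_0^2 -4*x dx = -8.
Sum: 8 − 8 = 0.
So LHS = 0.
∫_0^2 v(x) φ(x) dx = ∫_0^2 (-x^3 + 2*x^2) dx. Term by term:
  ∫_0^2 -x^3 dx = -4;  ∫_0^2 2*x^2 dx = 16/3.
Sum: -4 + 16/3 = 4/3.
So RHS = -∫_0^2 v(x) φ(x) dx = -4/3.
LHS − RHS = 4/3 ≠ 0, so the identity fails.
(For a valid weak derivative the identity must hold for EVERY test function, in particular this one. The failure shows v is NOT the weak derivative of u.)
Correct weak derivative would be u'(x) = 0.


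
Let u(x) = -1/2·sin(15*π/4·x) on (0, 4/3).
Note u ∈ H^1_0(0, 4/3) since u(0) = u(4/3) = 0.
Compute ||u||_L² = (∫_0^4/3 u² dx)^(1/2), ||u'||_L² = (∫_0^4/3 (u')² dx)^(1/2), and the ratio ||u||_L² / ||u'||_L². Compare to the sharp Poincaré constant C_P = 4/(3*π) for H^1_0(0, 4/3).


||u||_L² / ||u'||_L² = 4/(15*π) < C_P = 4/(3*π).

u(x) = -1/2·sin(15*π/4·x), so u'(x) = -15*π*cos(15*π*x/4)/8.
Writing u(x) = A·sin(kπx/L) with A = -1/2 and k = 5, use ∫_0^L sin²(kπx/L) dx = L/2 and ∫_0^L cos²(kπx/L) dx = L/2.
u² = 1/4·sin²(15*π/4·x) and (u')² = 225*π^2/64·cos²(15*π/4·x), and each of sin², cos² integrates to L/2 = 2/3 over (0, 4/3).
∫_0^4/3 u² dx = 1/6, so ||u||_L² = sqrt(6)/6.
∫_0^4/3 (u')² dx = 75*π^2/32, so ||u'||_L² = 5*sqrt(6)*π/8.
Ratio ||u||_L² / ||u'||_L² = 4/(15*π).
Sharp Poincaré constant on H^1_0(0, 4/3) is C_P = L/π = 4/(3*π), achieved by sin(3*π/4·x).
This is the k = 5 harmonic; the ratio L/(kπ) is strictly less than C_P = L/π, consistent with the sharp inequality ||u||_L² ≤ C_P ||u'||_L².


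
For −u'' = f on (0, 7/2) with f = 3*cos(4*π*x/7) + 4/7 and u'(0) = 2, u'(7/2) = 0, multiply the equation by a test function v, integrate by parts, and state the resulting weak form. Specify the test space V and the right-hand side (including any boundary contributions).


V = H^1(0, 7/2) (v unrestricted at boundary; u is determined up to an additive constant); weak form: ∫_0^7/2 u'v' dx = ∫_0^7/2 (3*cos(4*π*x/7) + 4/7) v dx − 2·v(0) for all v ∈ V.

Multiply both sides by a test function v and integrate from 0 to 7/2:
  ∫_0^7/2 −u''(x) v(x) dx = ∫_0^7/2 f(x) v(x) dx.
Integrate the LHS by parts once:
  ∫_0^7/2 −u'' v dx = −[u'(x) v(x)]_0^7/2 + ∫_0^7/2 u'(x) v'(x) dx.
Thus ∫_0^7/2 u'(x) v'(x) dx = ∫_0^7/2 f(x) v(x) dx + [u'(x) v(x)]_0^7/2.
Choose V so that boundary terms are either known or forced to vanish.
u has inhomogeneous Neumann u'(0) = 2, u'(7/2) = 0. [u' v]_0^7/2 = (0)·v(7/2) − (2)·v(0) = − 2·v(0). Take V = H^1(0, 7/2); boundary term becomes part of RHS.
Weak formulation: find u (satisfying any essential BC) such that ∫_0^7/2 u'(x) v'(x) dx = ∫_0^7/2 f v dx − 2·v(0) for all v ∈ V (Neumann data are natural BCs: they enter the RHS as boundary terms).
Substituting f(x) = 3*cos(4*π*x/7) + 4/7, the right-hand side is ∫_0^7/2 (3*cos(4*π*x/7) + 4/7) v dx − 2·v(0).
Compatibility check (pure Neumann): taking v ≡ 1 ∈ V gives 0 = ∫_0^7/2 f dx + (0) − (2), i.e. ∫_0^7/2 f dx must equal u'(0) − u'(7/2) = 2. Indeed ∫_0^7/2 (3*cos(4*π*x/7) + 4/7) dx = 2, so the data are compatible. The solution is then unique only up to an additive constant (fix it e.g. by requiring ∫_0^7/2 u dx = 0).


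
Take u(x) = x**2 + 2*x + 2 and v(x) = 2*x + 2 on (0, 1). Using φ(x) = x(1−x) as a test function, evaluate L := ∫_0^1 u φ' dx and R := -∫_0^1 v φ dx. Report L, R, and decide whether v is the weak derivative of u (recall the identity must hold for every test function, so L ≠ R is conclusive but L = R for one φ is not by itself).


LHS = -1/2, RHS = -1/2. Yes, v = u' weakly.

u(x) = x**2 + 2*x + 2, classical derivative u'(x) = 2*x + 2.
φ(x) = x(1−x), so φ'(x) = 1 - 2*x.
Note φ(0) = φ(1) = 0, so the boundary term u·φ vanishes.
LHS = ∫_0^1 u(x) φ'(x) dx = ∫_0^1 (-2*x^3 - 3*x^2 - 2*x + 2) dx. Term by term:
  ∫_0^1 -2*x^3 dx = -1/2;  ∫_0^1 -3*x^2 dx = -1;  ∫_0^1 -2*x dx = -1;
  ∫_0^1 2 dx = 2.
Sum: -1/2 − 1 − 1 + 2 = -1/2.
So LHS = -1/2.
∫_0^1 v(x) φ(x) dx = ∫_0^1 (-2*x^3 + 2*x) dx. Term by term:
  ∫_0^1 -2*x^3 dx = -1/2;  ∫_0^1 2*x dx = 1.
Sum: -1/2 + 1 = 1/2.
So RHS = -∫_0^1 v(x) φ(x) dx = -1/2.
LHS = RHS, so the identity holds for this test φ.
Moreover u is smooth here and v(x) = u'(x) = 2*x + 2 pointwise, so the identity holds for every test function. Hence v is the weak derivative of u.


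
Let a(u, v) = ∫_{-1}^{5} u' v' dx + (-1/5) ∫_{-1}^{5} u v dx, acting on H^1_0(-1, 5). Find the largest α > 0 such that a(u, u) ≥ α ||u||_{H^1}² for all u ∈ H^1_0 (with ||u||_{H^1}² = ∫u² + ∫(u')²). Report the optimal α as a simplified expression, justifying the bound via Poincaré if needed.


α = (-36/5 + π^2)/(π^2 + 36)

Coercivity of a(·,·) on H^1_0(-1, 5) means a(u, u) ≥ α ||u||_{H^1}² for every u ∈ H^1_0.
The interval has length L = 6, and Poincaré/coercivity depend only on L. Here a(u, u) = ∫(u')² + (-1/5)·∫u².
Here c = -1/5 < 0 with |c| < (π/L)² = π^2/36, so coercivity still holds. The condition a(u,u) ≥ α||u||_{H^1}² reads (1−α)∫(u')² ≥ (α−c)∫u². Any admissible α is ≤ 1 (rapidly oscillating u have ∫u²/∫(u')² → 0), and α = 1 would force 0 ≥ (1−c)∫u², impossible since c < 1; so 1−α > 0. By the sharp Poincaré inequality on H^1_0 of an interval of length L, ∫(u')² ≥ (π/L)²∫u² with equality for the first sine mode sin(π(x−x₀)/L) (x₀ the left endpoint), so the inequality holds for all u iff (1−α)(π/L)² ≥ α − c, i.e. α ≤ ((π/L)² + c)/((π/L)² + 1) = (1 + c(L/π)²)/(1 + (L/π)²). (Direct route, valid since c ≤ 0: Poincaré gives c∫u² ≥ c(L/π)²∫(u')², so a(u,u) ≥ (1 + c(L/π)²)∫(u')², while ||u||_{H^1}² ≤ (1 + (L/π)²)∫(u')²; dividing yields the same α.) With (π/L)² = π^2/36 and c = -1/5, the largest admissible constant is α = ((π/L)² + c)/((π/L)² + 1).
Simplifying, α = (-36/5 + π^2)/(π^2 + 36).


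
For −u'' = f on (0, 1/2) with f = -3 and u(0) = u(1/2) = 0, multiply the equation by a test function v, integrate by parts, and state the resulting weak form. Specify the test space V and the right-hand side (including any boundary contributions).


V = H^1_0(0, 1/2) (so v(0) = v(1/2) = 0); weak form: ∫_0^1/2 u'v' dx = ∫_0^1/2 (-3) v dx for all v ∈ V.

Multiply both sides by a test function v and integrate from 0 to 1/2:
  ∫_0^1/2 −u''(x) v(x) dx = ∫_0^1/2 f(x) v(x) dx.
Integrate the LHS by parts once:
  ∫_0^1/2 −u'' v dx = −[u'(x) v(x)]_0^1/2 + ∫_0^1/2 u'(x) v'(x) dx.
Thus ∫_0^1/2 u'(x) v'(x) dx = ∫_0^1/2 f(x) v(x) dx + [u'(x) v(x)]_0^1/2.
Choose V so that boundary terms are either known or forced to vanish.
u is Dirichlet: u(0) = u(1/2) = 0. Let V = H^1_0(0, 1/2); then v(0) = v(1/2) = 0, and [u' v]_0^1/2 = 0.
Weak formulation: find u (satisfying any essential BC) such that ∫_0^1/2 u'(x) v'(x) dx = ∫_0^1/2 f v dx for all v ∈ V.
Substituting f(x) = -3, the right-hand side is ∫_0^1/2 (-3) v dx.


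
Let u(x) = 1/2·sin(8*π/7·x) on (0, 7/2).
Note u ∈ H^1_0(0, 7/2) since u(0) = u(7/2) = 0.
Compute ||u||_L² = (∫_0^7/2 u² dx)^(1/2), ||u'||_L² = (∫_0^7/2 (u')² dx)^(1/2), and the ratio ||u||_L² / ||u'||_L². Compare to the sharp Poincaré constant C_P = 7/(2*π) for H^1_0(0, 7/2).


||u||_L² / ||u'||_L² = 7/(8*π) < C_P = 7/(2*π).

u(x) = 1/2·sin(8*π/7·x), so u'(x) = 4*π*cos(8*π*x/7)/7.
Writing u(x) = A·sin(kπx/L) with A = 1/2 and k = 4, use ∫_0^L sin²(kπx/L) dx = L/2 and ∫_0^L cos²(kπx/L) dx = L/2.
u² = 1/4·sin²(8*π/7·x) and (u')² = 16*π^2/49·cos²(8*π/7·x), and each of sin², cos² integrates to L/2 = 7/4 over (0, 7/2).
∫_0^7/2 u² dx = 7/16, so ||u||_L² = sqrt(7)/4.
∫_0^7/2 (u')² dx = 4*π^2/7, so ||u'||_L² = 2*sqrt(7)*π/7.
Ratio ||u||_L² / ||u'||_L² = 7/(8*π).
Sharp Poincaré constant on H^1_0(0, 7/2) is C_P = L/π = 7/(2*π), achieved by sin(2*π/7·x).
This is the k = 4 harmonic; the ratio L/(kπ) is strictly less than C_P = L/π, consistent with the sharp inequality ||u||_L² ≤ C_P ||u'||_L².


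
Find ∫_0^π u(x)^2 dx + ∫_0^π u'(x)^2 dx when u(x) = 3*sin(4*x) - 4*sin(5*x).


||u||_{H^1(0,π)}^2 = 569*π/2

u'(x) = 12*cos(4*x) - 20*cos(5*x).
Expand u² and (u')² and integrate term by term on (0, π), using: for integers n ≥ 1, ∫_0^π sin²(nx) dx = ∫_0^π cos²(nx) dx = π/2; for n ≠ n', ∫_0^π sin(nx)sin(n'x) dx = ∫_0^π cos(nx)cos(n'x) dx = 0; and by product-to-sum, ∫_0^π sin(nx)cos(n'x) dx = ½∫_0^π [sin((n+n')x) + sin((n−n')x)] dx, which is 0 when n+n' is even and 2n/(n²−n'²) when n+n' is odd (it need not vanish on (0, π)).
  u² squared terms: (-4)²·∫sin(5x)² dx = 16·π/2 = 8*π;  (3)²·∫sin(4x)² dx = 9·π/2 = 9*π/2.
  u² cross terms: 2·(-4)·(3)·∫sin(5x)·sin(4x) dx = -24·(0) = 0.
  So ∫_0^π u² dx = 8*π + 9*π/2 + 0 = 25*π/2.
  (u')² squared terms: (-20)²·∫cos(5x)² dx = 400·π/2 = 200*π;  (12)²·∫cos(4x)² dx = 144·π/2 = 72*π.
  (u')² cross terms: 2·(-20)·(12)·∫cos(5x)·cos(4x) dx = -480·(0) = 0.
  So ∫_0^π (u')² dx = 200*π + 72*π + 0 = 272*π.
||u||_{H^1}^2 = (25*π/2) + (272*π) = 569*π/2.


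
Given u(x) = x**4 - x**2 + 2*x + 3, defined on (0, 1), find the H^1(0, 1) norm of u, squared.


||u||_{H^1}^2 = 884/45

The H^1 norm (squared) on an interval (0, L) is
  ||u||_{H^1}^2 = ∫_0^L u(x)^2 dx + ∫_0^L u'(x)^2 dx.
Compute u'(x) = 4*x**3 - 2*x + 2.
Then u(x)^2 = x**8 - 2*x**6 + 4*x**5 + 7*x**4 - 4*x**3 - 2*x**2 + 12*x + 9 and u'(x)^2 = 16*x**6 - 16*x**4 + 16*x**3 + 4*x**2 - 8*x + 4.
Integrate each monomial from 0 to 1 using ∫_0^1 c·x^n dx = c·1^(n+1)/(n+1):
  ∫_0^1 u(x)^2 dx = ∫_0^1 (x^8 - 2*x^6 + 4*x^5 + 7*x^4 - 4*x^3 - 2*x^2 + 12*x + 9) dx. Term by term:
    ∫_0^1 x^8 dx = 1/9;  ∫_0^1 -2*x^6 dx = -2/7;  ∫_0^1 4*x^5 dx = 2/3;
    ∫_0^1 7*x^4 dx = 7/5;  ∫_0^1 -4*x^3 dx = -1;  ∫_0^1 -2*x^2 dx = -2/3;
    ∫_0^1 12*x dx = 6;  ∫_0^1 9 dx = 9.
  Sum: 1/9 − 2/7 + 2/3 + 7/5 − 1 − 2/3 + 6 + 9 = 4796/315.
  ∫_0^1 u'(x)^2 dx = ∫_0^1 (16*x^6 - 16*x^4 + 16*x^3 + 4*x^2 - 8*x + 4) dx. Term by term:
    ∫_0^1 16*x^6 dx = 16/7;  ∫_0^1 -16*x^4 dx = -16/5;  ∫_0^1 16*x^3 dx = 4;
    ∫_0^1 4*x^2 dx = 4/3;  ∫_0^1 -8*x dx = -4;  ∫_0^1 4 dx = 4.
  Sum: 16/7 − 16/5 + 4 + 4/3 − 4 + 4 = 464/105.
Adding: ||u||_{H^1}^2 = 4796/315 + 464/105 = 884/45.


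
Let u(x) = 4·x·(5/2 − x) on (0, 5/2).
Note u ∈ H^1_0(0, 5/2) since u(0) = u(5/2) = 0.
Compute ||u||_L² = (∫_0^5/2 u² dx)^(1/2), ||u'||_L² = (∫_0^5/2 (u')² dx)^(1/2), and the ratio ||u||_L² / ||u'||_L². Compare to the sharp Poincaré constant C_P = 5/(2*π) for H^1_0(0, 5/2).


||u||_L² / ||u'||_L² = sqrt(10)/4 < C_P = 5/(2*π).

u(x) = 4·x·(5/2 − x), so u'(x) = 10 - 8*x.
u(x) = 4·x·(5/2 − x) vanishes at x = 0 and x = 5/2, so u ∈ H^1_0(0, 5/2). Differentiate via the product rule and integrate the resulting polynomials term by term.
  ∫_0^5/2 u² dx = ∫_0^5/2 (16*x^4 - 80*x^3 + 100*x^2) dx. Term by term:
    ∫_0^5/2 16*x^4 dx = 625/2;  ∫_0^5/2 -80*x^3 dx = -3125/4;  ∫_0^5/2 100*x^2 dx = 3125/6.
  Sum: 625/2 − 3125/4 + 3125/6 = 625/12.
  ∫_0^5/2 (u')² dx = ∫_0^5/2 (64*x^2 - 160*x + 100) dx. Term by term:
    ∫_0^5/2 64*x^2 dx = 1000/3;  ∫_0^5/2 -160*x dx = -500;  ∫_0^5/2 100 dx = 250.
  Sum: 1000/3 − 500 + 250 = 250/3.
∫_0^5/2 u² dx = 625/12, so ||u||_L² = 25*sqrt(3)/6.
∫_0^5/2 (u')² dx = 250/3, so ||u'||_L² = 5*sqrt(30)/3.
Ratio ||u||_L² / ||u'||_L² = sqrt(10)/4.
Sharp Poincaré constant on H^1_0(0, 5/2) is C_P = L/π = 5/(2*π), achieved by sin(2*π/5·x).
A polynomial bump cannot attain the sharp Poincaré constant (only the first sine eigenfunction does), so the ratio is strictly less than C_P, consistent with ||u||_L² ≤ C_P ||u'||_L².


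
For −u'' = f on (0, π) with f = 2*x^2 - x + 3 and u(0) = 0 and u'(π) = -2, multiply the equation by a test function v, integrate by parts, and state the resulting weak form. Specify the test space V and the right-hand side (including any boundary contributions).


V = {v ∈ H^1(0, π) : v(0) = 0} (test functions vanish at x = 0 where u is specified); weak form: ∫_0^π u'v' dx = ∫_0^π (2*x^2 - x + 3) v dx − 2·v(π) for all v ∈ V.

Multiply both sides by a test function v and integrate from 0 to π:
  ∫_0^π −u''(x) v(x) dx = ∫_0^π f(x) v(x) dx.
Integrate the LHS by parts once:
  ∫_0^π −u'' v dx = −[u'(x) v(x)]_0^π + ∫_0^π u'(x) v'(x) dx.
Thus ∫_0^π u'(x) v'(x) dx = ∫_0^π f(x) v(x) dx + [u'(x) v(x)]_0^π.
Choose V so that boundary terms are either known or forced to vanish.
Mixed BC: u(0) = 0 (Dirichlet) and u'(π) = -2 (Neumann). Define V = {v ∈ H^1(0, π) : v(0) = 0}. Then [u' v]_0^π = u'(π)·v(π) − u'(0)·0 = − 2·v(π).
Weak formulation: find u (satisfying any essential BC) such that ∫_0^π u'(x) v'(x) dx = ∫_0^π f v dx − 2·v(π) for all v ∈ V (Dirichlet at 0 absorbed into V; Neumann datum at x = π contributes the boundary term).
Substituting f(x) = 2*x^2 - x + 3, the right-hand side is ∫_0^π (2*x^2 - x + 3) v dx − 2·v(π).


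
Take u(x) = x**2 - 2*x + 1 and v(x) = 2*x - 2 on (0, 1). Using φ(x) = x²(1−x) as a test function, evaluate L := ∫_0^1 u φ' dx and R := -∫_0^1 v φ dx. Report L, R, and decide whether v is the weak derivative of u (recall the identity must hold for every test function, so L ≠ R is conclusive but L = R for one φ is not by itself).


LHS = 1/15, RHS = 1/15. Yes, v = u' weakly.

u(x) = x**2 - 2*x + 1, classical derivative u'(x) = 2*x - 2.
φ(x) = x²(1−x), so φ'(x) = x*(2 - 3*x).
Note φ(0) = φ(1) = 0, so the boundary term u·φ vanishes.
LHS = ∫_0^1 u(x) φ'(x) dx = ∫_0^1 (-3*x^4 + 8*x^3 - 7*x^2 + 2*x) dx. Term by term:
  ∫_0^1 -3*x^4 dx = -3/5;  ∫_0^1 8*x^3 dx = 2;  ∫_0^1 -7*x^2 dx = -7/3;
  ∫_0^1 2*x dx = 1.
Sum: -3/5 + 2 − 7/3 + 1 = 1/15.
So LHS = 1/15.
∫_0^1 v(x) φ(x) dx = ∫_0^1 (-2*x^4 + 4*x^3 - 2*x^2) dx. Term by term:
  ∫_0^1 -2*x^4 dx = -2/5;  ∫_0^1 4*x^3 dx = 1;  ∫_0^1 -2*x^2 dx = -2/3.
Sum: -2/5 + 1 − 2/3 = -1/15.
So RHS = -∫_0^1 v(x) φ(x) dx = 1/15.
LHS = RHS, so the identity holds for this test φ.
Moreover u is smooth here and v(x) = u'(x) = 2*x - 2 pointwise, so the identity holds for every test function. Hence v is the weak derivative of u.


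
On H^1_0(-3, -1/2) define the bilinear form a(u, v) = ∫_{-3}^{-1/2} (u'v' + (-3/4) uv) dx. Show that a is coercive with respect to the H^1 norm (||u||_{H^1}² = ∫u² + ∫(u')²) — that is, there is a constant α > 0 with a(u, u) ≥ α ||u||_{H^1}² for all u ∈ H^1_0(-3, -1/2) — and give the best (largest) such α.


α = (-75 + 16*π^2)/(4*(25 + 4*π^2))

Coercivity of a(·,·) on H^1_0(-3, -1/2) means a(u, u) ≥ α ||u||_{H^1}² for every u ∈ H^1_0.
The interval has length L = 5/2, and Poincaré/coercivity depend only on L. Here a(u, u) = ∫(u')² + (-3/4)·∫u².
Here c = -3/4 < 0 with |c| < (π/L)² = 4*π^2/25, so coercivity still holds. The condition a(u,u) ≥ α||u||_{H^1}² reads (1−α)∫(u')² ≥ (α−c)∫u². Any admissible α is ≤ 1 (rapidly oscillating u have ∫u²/∫(u')² → 0), and α = 1 would force 0 ≥ (1−c)∫u², impossible since c < 1; so 1−α > 0. By the sharp Poincaré inequality on H^1_0 of an interval of length L, ∫(u')² ≥ (π/L)²∫u² with equality for the first sine mode sin(π(x−x₀)/L) (x₀ the left endpoint), so the inequality holds for all u iff (1−α)(π/L)² ≥ α − c, i.e. α ≤ ((π/L)² + c)/((π/L)² + 1) = (1 + c(L/π)²)/(1 + (L/π)²). (Direct route, valid since c ≤ 0: Poincaré gives c∫u² ≥ c(L/π)²∫(u')², so a(u,u) ≥ (1 + c(L/π)²)∫(u')², while ||u||_{H^1}² ≤ (1 + (L/π)²)∫(u')²; dividing yields the same α.) With (π/L)² = 4*π^2/25 and c = -3/4, the largest admissible constant is α = ((π/L)² + c)/((π/L)² + 1).
Simplifying, α = (-75 + 16*π^2)/(4*(25 + 4*π^2)).


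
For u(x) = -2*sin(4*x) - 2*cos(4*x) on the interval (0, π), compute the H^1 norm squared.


||u||_{H^1(0,π)}^2 = 68*π

u'(x) = 8*sin(4*x) - 8*cos(4*x).
Expand u² and (u')² and integrate term by term on (0, π), using: for integers n ≥ 1, ∫_0^π sin²(nx) dx = ∫_0^π cos²(nx) dx = π/2; for n ≠ n', ∫_0^π sin(nx)sin(n'x) dx = ∫_0^π cos(nx)cos(n'x) dx = 0; and by product-to-sum, ∫_0^π sin(nx)cos(n'x) dx = ½∫_0^π [sin((n+n')x) + sin((n−n')x)] dx, which is 0 when n+n' is even and 2n/(n²−n'²) when n+n' is odd (it need not vanish on (0, π)).
  u² squared terms: (-2)²·∫cos(4x)² dx = 4·π/2 = 2*π;  (-2)²·∫sin(4x)² dx = 4·π/2 = 2*π.
  u² cross terms: 2·(-2)·(-2)·∫cos(4x)·sin(4x) dx = 8·(0) = 0.
  So ∫_0^π u² dx = 2*π + 2*π + 0 = 4*π.
  (u')² squared terms: (-8)²·∫cos(4x)² dx = 64·π/2 = 32*π;  (8)²·∫sin(4x)² dx = 64·π/2 = 32*π.
  (u')² cross terms: 2·(-8)·(8)·∫cos(4x)·sin(4x) dx = -128·(0) = 0.
  So ∫_0^π (u')² dx = 32*π + 32*π + 0 = 64*π.
||u||_{H^1}^2 = (4*π) + (64*π) = 68*π.


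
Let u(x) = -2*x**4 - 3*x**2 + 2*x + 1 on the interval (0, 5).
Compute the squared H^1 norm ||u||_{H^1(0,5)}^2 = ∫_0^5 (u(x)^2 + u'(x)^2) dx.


||u||_{H^1}^2 = 110431325/63

The H^1 norm (squared) on an interval (0, L) is
  ||u||_{H^1}^2 = ∫_0^L u(x)^2 dx + ∫_0^L u'(x)^2 dx.
Compute u'(x) = -8*x**3 - 6*x + 2.
Then u(x)^2 = 4*x**8 + 12*x**6 - 8*x**5 + 5*x**4 - 12*x**3 - 2*x**2 + 4*x + 1 and u'(x)^2 = 64*x**6 + 96*x**4 - 32*x**3 + 36*x**2 - 24*x + 4.
Integrate each monomial from 0 to 5 using ∫_0^5 c·x^n dx = c·5^(n+1)/(n+1):
  ∫_0^5 u(x)^2 dx = ∫_0^5 (4*x^8 + 12*x^6 - 8*x^5 + 5*x^4 - 12*x^3 - 2*x^2 + 4*x + 1) dx. Term by term:
    ∫_0^5 4*x^8 dx = 7812500/9;  ∫_0^5 12*x^6 dx = 937500/7;  ∫_0^5 -8*x^5 dx = -62500/3;
    ∫_0^5 5*x^4 dx = 3125;  ∫_0^5 -12*x^3 dx = -1875;  ∫_0^5 -2*x^2 dx = -250/3;
    ∫_0^5 4*x dx = 50;  ∫_0^5 1 dx = 5.
  Sum: 7812500/9 + 937500/7 − 62500/3 + 3125 − 1875 − 250/3 + 50 + 5 = 61889465/63.
  ∫_0^5 u'(x)^2 dx = ∫_0^5 (64*x^6 + 96*x^4 - 32*x^3 + 36*x^2 - 24*x + 4) dx. Term by term:
    ∫_0^5 64*x^6 dx = 5000000/7;  ∫_0^5 96*x^4 dx = 60000;  ∫_0^5 -32*x^3 dx = -5000;
    ∫_0^5 36*x^2 dx = 1500;  ∫_0^5 -24*x dx = -300;  ∫_0^5 4 dx = 20.
  Sum: 5000000/7 + 60000 − 5000 + 1500 − 300 + 20 = 5393540/7.
Adding: ||u||_{H^1}^2 = 61889465/63 + 5393540/7 = 110431325/63.


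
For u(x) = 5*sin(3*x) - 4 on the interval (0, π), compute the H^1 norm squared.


||u||_{H^1(0,π)}^2 = -80/3 + 141*π

u'(x) = 15*cos(3*x).
Expand u² and (u')² and integrate term by term on (0, π), using: for integers n ≥ 1, ∫_0^π sin²(nx) dx = ∫_0^π cos²(nx) dx = π/2; for n ≠ n', ∫_0^π sin(nx)sin(n'x) dx = ∫_0^π cos(nx)cos(n'x) dx = 0; and by product-to-sum, ∫_0^π sin(nx)cos(n'x) dx = ½∫_0^π [sin((n+n')x) + sin((n−n')x)] dx, which is 0 when n+n' is even and 2n/(n²−n'²) when n+n' is odd (it need not vanish on (0, π)). For the constant mode: ∫_0^π 1 dx = π, ∫_0^π cos(nx) dx = 0, ∫_0^π sin(nx) dx = (1−(−1)^n)/n.
  u² squared terms: (-4)²·∫1 dx = 16·π = 16*π;  (5)²·∫sin(3x)² dx = 25·π/2 = 25*π/2.
  u² cross terms: 2·(-4)·(5)·∫1·sin(3x) dx = -40·(2/3) = -80/3.
  So ∫_0^π u² dx = 16*π + 25*π/2 − 80/3 = -80/3 + 57*π/2.
  (u')² squared terms: (15)²·∫cos(3x)² dx = 225·π/2 = 225*π/2.
  So ∫_0^π (u')² dx = 225*π/2.
||u||_{H^1}^2 = (-80/3 + 57*π/2) + (225*π/2) = -80/3 + 141*π.


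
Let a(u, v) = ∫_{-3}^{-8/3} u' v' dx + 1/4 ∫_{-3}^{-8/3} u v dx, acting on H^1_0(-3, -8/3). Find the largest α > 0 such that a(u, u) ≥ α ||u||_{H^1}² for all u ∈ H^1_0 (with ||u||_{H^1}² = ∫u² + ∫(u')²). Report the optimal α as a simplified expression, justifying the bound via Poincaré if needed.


α = (1 + 36*π^2)/(4*(1 + 9*π^2))

Coercivity of a(·,·) on H^1_0(-3, -8/3) means a(u, u) ≥ α ||u||_{H^1}² for every u ∈ H^1_0.
The interval has length L = 1/3, and Poincaré/coercivity depend only on L. Here a(u, u) = ∫(u')² + (1/4)·∫u².
Here 0 < c = 1/4 < 1. The condition a(u,u) ≥ α||u||_{H^1}² reads (1−α)∫(u')² ≥ (α−c)∫u². Any admissible α is ≤ 1 (rapidly oscillating u have ∫u²/∫(u')² → 0), and α = 1 would force 0 ≥ (1−c)∫u², impossible since c < 1; so 1−α > 0. By the sharp Poincaré inequality on H^1_0 of an interval of length L, ∫(u')² ≥ (π/L)²∫u² with equality for the first sine mode sin(π(x−x₀)/L) (x₀ the left endpoint), so the inequality holds for all u iff (1−α)(π/L)² ≥ α − c, i.e. α ≤ ((π/L)² + c)/((π/L)² + 1) = (1 + c(L/π)²)/(1 + (L/π)²). With (π/L)² = 9*π^2 and c = 1/4, the largest admissible constant is α = ((π/L)² + c)/((π/L)² + 1).
Simplifying, α = (1 + 36*π^2)/(4*(1 + 9*π^2)).


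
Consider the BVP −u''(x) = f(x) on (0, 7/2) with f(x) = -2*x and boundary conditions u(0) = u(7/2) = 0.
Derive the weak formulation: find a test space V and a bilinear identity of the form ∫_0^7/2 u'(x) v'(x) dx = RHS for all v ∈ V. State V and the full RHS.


V = H^1_0(0, 7/2) (so v(0) = v(7/2) = 0); weak form: ∫_0^7/2 u'v' dx = ∫_0^7/2 (-2*x) v dx for all v ∈ V.

Multiply both sides by a test function v and integrate from 0 to 7/2:
  ∫_0^7/2 −u''(x) v(x) dx = ∫_0^7/2 f(x) v(x) dx.
Integrate the LHS by parts once:
  ∫_0^7/2 −u'' v dx = −[u'(x) v(x)]_0^7/2 + ∫_0^7/2 u'(x) v'(x) dx.
Thus ∫_0^7/2 u'(x) v'(x) dx = ∫_0^7/2 f(x) v(x) dx + [u'(x) v(x)]_0^7/2.
Choose V so that boundary terms are either known or forced to vanish.
u is Dirichlet: u(0) = u(7/2) = 0. Let V = H^1_0(0, 7/2); then v(0) = v(7/2) = 0, and [u' v]_0^7/2 = 0.
Weak formulation: find u (satisfying any essential BC) such that ∫_0^7/2 u'(x) v'(x) dx = ∫_0^7/2 f v dx for all v ∈ V.
Substituting f(x) = -2*x, the right-hand side is ∫_0^7/2 (-2*x) v dx.


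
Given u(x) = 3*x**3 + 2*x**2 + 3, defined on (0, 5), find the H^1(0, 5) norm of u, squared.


||u||_{H^1}^2 = 8404015/42

The H^1 norm (squared) on an interval (0, L) is
  ||u||_{H^1}^2 = ∫_0^L u(x)^2 dx + ∫_0^L u'(x)^2 dx.
Compute u'(x) = 9*x**2 + 4*x.
Then u(x)^2 = 9*x**6 + 12*x**5 + 4*x**4 + 18*x**3 + 12*x**2 + 9 and u'(x)^2 = 81*x**4 + 72*x**3 + 16*x**2.
Integrate each monomial from 0 to 5 using ∫_0^5 c·x^n dx = c·5^(n+1)/(n+1):
  ∫_0^5 u(x)^2 dx = ∫_0^5 (9*x^6 + 12*x^5 + 4*x^4 + 18*x^3 + 12*x^2 + 9) dx. Term by term:
    ∫_0^5 9*x^6 dx = 703125/7;  ∫_0^5 12*x^5 dx = 31250;  ∫_0^5 4*x^4 dx = 2500;
    ∫_0^5 18*x^3 dx = 5625/2;  ∫_0^5 12*x^2 dx = 500;  ∫_0^5 9 dx = 45.
  Sum: 703125/7 + 31250 + 2500 + 5625/2 + 500 + 45 = 1925755/14.
  ∫_0^5 u'(x)^2 dx = ∫_0^5 (81*x^4 + 72*x^3 + 16*x^2) dx. Term by term:
    ∫_0^5 81*x^4 dx = 50625;  ∫_0^5 72*x^3 dx = 11250;  ∫_0^5 16*x^2 dx = 2000/3.
  Sum: 50625 + 11250 + 2000/3 = 187625/3.
Adding: ||u||_{H^1}^2 = 1925755/14 + 187625/3 = 8404015/42.


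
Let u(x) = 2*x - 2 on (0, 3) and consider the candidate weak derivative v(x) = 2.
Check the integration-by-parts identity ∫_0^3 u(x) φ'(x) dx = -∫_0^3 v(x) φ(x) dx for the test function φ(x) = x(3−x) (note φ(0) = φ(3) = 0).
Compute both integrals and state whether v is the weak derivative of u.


LHS = -9, RHS = -9. Yes, v = u' weakly.

u(x) = 2*x - 2, classical derivative u'(x) = 2.
φ(x) = x(3−x), so φ'(x) = 3 - 2*x.
Note φ(0) = φ(3) = 0, so the boundary term u·φ vanishes.
LHS = ∫_0^3 u(x) φ'(x) dx = ∫_0^3 (-4*x^2 + 10*x - 6) dx. Term by term:
  ∫_0^3 -4*x^2 dx = -36;  ∫_0^3 10*x dx = 45;  ∫_0^3 -6 dx = -18.
Sum: -36 + 45 − 18 = -9.
So LHS = -9.
∫_0^3 v(x) φ(x) dx = ∫_0^3 (-2*x^2 + 6*x) dx. Term by term:
  ∫_0^3 -2*x^2 dx = -18;  ∫_0^3 6*x dx = 27.
Sum: -18 + 27 = 9.
So RHS = -∫_0^3 v(x) φ(x) dx = -9.
LHS = RHS, so the identity holds for this test φ.
Moreover u is smooth here and v(x) = u'(x) = 2 pointwise, so the identity holds for every test function. Hence v is the weak derivative of u.


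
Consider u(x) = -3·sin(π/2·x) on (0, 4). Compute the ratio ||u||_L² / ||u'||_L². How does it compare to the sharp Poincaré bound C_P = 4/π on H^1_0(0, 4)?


||u||_L² / ||u'||_L² = 2/π < C_P = 4/π.

u(x) = -3·sin(π/2·x), so u'(x) = -3*π*cos(π*x/2)/2.
Writing u(x) = A·sin(kπx/L) with A = -3 and k = 2, use ∫_0^L sin²(kπx/L) dx = L/2 and ∫_0^L cos²(kπx/L) dx = L/2.
u² = 9·sin²(π/2·x) and (u')² = 9*π^2/4·cos²(π/2·x), and each of sin², cos² integrates to L/2 = 2 over (0, 4).
∫_0^4 u² dx = 18, so ||u||_L² = 3*sqrt(2).
∫_0^4 (u')² dx = 9*π^2/2, so ||u'||_L² = 3*sqrt(2)*π/2.
Ratio ||u||_L² / ||u'||_L² = 2/π.
Sharp Poincaré constant on H^1_0(0, 4) is C_P = L/π = 4/π, achieved by sin(π/4·x).
This is the k = 2 harmonic; the ratio L/(kπ) is strictly less than C_P = L/π, consistent with the sharp inequality ||u||_L² ≤ C_P ||u'||_L².


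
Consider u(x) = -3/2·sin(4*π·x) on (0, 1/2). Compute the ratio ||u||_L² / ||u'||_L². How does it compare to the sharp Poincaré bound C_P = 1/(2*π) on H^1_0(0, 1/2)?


||u||_L² / ||u'||_L² = 1/(4*π) < C_P = 1/(2*π).

u(x) = -3/2·sin(4*π·x), so u'(x) = -6*π*cos(4*π*x).
Writing u(x) = A·sin(kπx/L) with A = -3/2 and k = 2, use ∫_0^L sin²(kπx/L) dx = L/2 and ∫_0^L cos²(kπx/L) dx = L/2.
u² = 9/4·sin²(4*π·x) and (u')² = 36*π^2·cos²(4*π·x), and each of sin², cos² integrates to L/2 = 1/4 over (0, 1/2).
∫_0^1/2 u² dx = 9/16, so ||u||_L² = 3/4.
∫_0^1/2 (u')² dx = 9*π^2, so ||u'||_L² = 3*π.
Ratio ||u||_L² / ||u'||_L² = 1/(4*π).
Sharp Poincaré constant on H^1_0(0, 1/2) is C_P = L/π = 1/(2*π), achieved by sin(2*π·x).
This is the k = 2 harmonic; the ratio L/(kπ) is strictly less than C_P = L/π, consistent with the sharp inequality ||u||_L² ≤ C_P ||u'||_L².


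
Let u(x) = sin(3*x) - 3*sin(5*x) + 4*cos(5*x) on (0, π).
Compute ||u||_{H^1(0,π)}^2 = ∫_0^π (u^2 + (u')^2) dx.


||u||_{H^1(0,π)}^2 = 330*π

u'(x) = -20*sin(5*x) + 3*cos(3*x) - 15*cos(5*x).
Expand u² and (u')² and integrate term by term on (0, π), using: for integers n ≥ 1, ∫_0^π sin²(nx) dx = ∫_0^π cos²(nx) dx = π/2; for n ≠ n', ∫_0^π sin(nx)sin(n'x) dx = ∫_0^π cos(nx)cos(n'x) dx = 0; and by product-to-sum, ∫_0^π sin(nx)cos(n'x) dx = ½∫_0^π [sin((n+n')x) + sin((n−n')x)] dx, which is 0 when n+n' is even and 2n/(n²−n'²) when n+n' is odd (it need not vanish on (0, π)).
  u² squared terms: (-3)²·∫sin(5x)² dx = 9·π/2 = 9*π/2;  (4)²·∫cos(5x)² dx = 16·π/2 = 8*π;  (1)²·∫sin(3x)² dx = 1·π/2 = π/2.
  u² cross terms: 2·(-3)·(4)·∫sin(5x)·cos(5x) dx = -24·(0) = 0;  2·(-3)·(1)·∫sin(5x)·sin(3x) dx = -6·(0) = 0;  2·(4)·(1)·∫cos(5x)·sin(3x) dx = 8·(0) = 0.
  So ∫_0^π u² dx = 9*π/2 + 8*π + π/2 + 0 + 0 + 0 = 13*π.
  (u')² squared terms: (-20)²·∫sin(5x)² dx = 400·π/2 = 200*π;  (-15)²·∫cos(5x)² dx = 225·π/2 = 225*π/2;  (3)²·∫cos(3x)² dx = 9·π/2 = 9*π/2.
  (u')² cross terms: 2·(-20)·(-15)·∫sin(5x)·cos(5x) dx = 600·(0) = 0;  2·(-20)·(3)·∫sin(5x)·cos(3x) dx = -120·(0) = 0;  2·(-15)·(3)·∫cos(5x)·cos(3x) dx = -90·(0) = 0.
  So ∫_0^π (u')² dx = 200*π + 225*π/2 + 9*π/2 + 0 + 0 + 0 = 317*π.
||u||_{H^1}^2 = (13*π) + (317*π) = 330*π.


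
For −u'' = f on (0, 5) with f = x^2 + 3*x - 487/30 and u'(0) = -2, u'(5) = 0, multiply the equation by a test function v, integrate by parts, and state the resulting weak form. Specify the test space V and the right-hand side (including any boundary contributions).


V = H^1(0, 5) (v unrestricted at boundary; u is determined up to an additive constant); weak form: ∫_0^5 u'v' dx = ∫_0^5 (x^2 + 3*x - 487/30) v dx + 2·v(0) for all v ∈ V.

Multiply both sides by a test function v and integrate from 0 to 5:
  ∫_0^5 −u''(x) v(x) dx = ∫_0^5 f(x) v(x) dx.
Integrate the LHS by parts once:
  ∫_0^5 −u'' v dx = −[u'(x) v(x)]_0^5 + ∫_0^5 u'(x) v'(x) dx.
Thus ∫_0^5 u'(x) v'(x) dx = ∫_0^5 f(x) v(x) dx + [u'(x) v(x)]_0^5.
Choose V so that boundary terms are either known or forced to vanish.
u has inhomogeneous Neumann u'(0) = -2, u'(5) = 0. [u' v]_0^5 = (0)·v(5) − (-2)·v(0) = 2·v(0). Take V = H^1(0, 5); boundary term becomes part of RHS.
Weak formulation: find u (satisfying any essential BC) such that ∫_0^5 u'(x) v'(x) dx = ∫_0^5 f v dx + 2·v(0) for all v ∈ V (Neumann data are natural BCs: they enter the RHS as boundary terms).
Substituting f(x) = x^2 + 3*x - 487/30, the right-hand side is ∫_0^5 (x^2 + 3*x - 487/30) v dx + 2·v(0).
Compatibility check (pure Neumann): taking v ≡ 1 ∈ V gives 0 = ∫_0^5 f dx + (0) − (-2), i.e. ∫_0^5 f dx must equal u'(0) − u'(5) = -2. Indeed ∫_0^5 (x^2 + 3*x - 487/30) dx = -2, so the data are compatible. The solution is then unique only up to an additive constant (fix it e.g. by requiring ∫_0^5 u dx = 0).


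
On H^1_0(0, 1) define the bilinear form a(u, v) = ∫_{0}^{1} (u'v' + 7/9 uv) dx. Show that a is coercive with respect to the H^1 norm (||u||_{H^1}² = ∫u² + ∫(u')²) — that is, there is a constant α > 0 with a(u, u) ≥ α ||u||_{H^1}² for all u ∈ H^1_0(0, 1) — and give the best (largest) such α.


α = (7/9 + π^2)/(1 + π^2)

Coercivity of a(·,·) on H^1_0(0, 1) means a(u, u) ≥ α ||u||_{H^1}² for every u ∈ H^1_0.
The interval has length L = 1, and Poincaré/coercivity depend only on L. Here a(u, u) = ∫(u')² + (7/9)·∫u².
Here 0 < c = 7/9 < 1. The condition a(u,u) ≥ α||u||_{H^1}² reads (1−α)∫(u')² ≥ (α−c)∫u². Any admissible α is ≤ 1 (rapidly oscillating u have ∫u²/∫(u')² → 0), and α = 1 would force 0 ≥ (1−c)∫u², impossible since c < 1; so 1−α > 0. By the sharp Poincaré inequality on H^1_0 of an interval of length L, ∫(u')² ≥ (π/L)²∫u² with equality for the first sine mode sin(π(x−x₀)/L) (x₀ the left endpoint), so the inequality holds for all u iff (1−α)(π/L)² ≥ α − c, i.e. α ≤ ((π/L)² + c)/((π/L)² + 1) = (1 + c(L/π)²)/(1 + (L/π)²). With (π/L)² = π^2 and c = 7/9, the largest admissible constant is α = ((π/L)² + c)/((π/L)² + 1).
Simplifying, α = (7/9 + π^2)/(1 + π^2).


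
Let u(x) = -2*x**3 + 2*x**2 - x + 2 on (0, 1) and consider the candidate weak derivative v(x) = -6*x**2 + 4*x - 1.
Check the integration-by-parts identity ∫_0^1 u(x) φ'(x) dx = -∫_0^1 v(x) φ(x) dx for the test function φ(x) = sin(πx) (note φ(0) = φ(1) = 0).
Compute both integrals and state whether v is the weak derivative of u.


LHS = -24/π^3 + 4/π, RHS = -24/π^3 + 4/π. Yes, v = u' weakly.

u(x) = -2*x**3 + 2*x**2 - x + 2, classical derivative u'(x) = -6*x**2 + 4*x - 1.
φ(x) = sin(πx), so φ'(x) = π*cos(π*x).
Note φ(0) = φ(1) = 0, so the boundary term u·φ vanishes.
LHS = ∫_0^1 u(x) φ'(x) dx = ∫_0^1 (-2*π*x^3*cos(π*x) + 2*π*x^2*cos(π*x) - π*x*cos(π*x) + 2*π*cos(π*x)) dx. Term by term:
  ∫_0^1 2*π*cos(π*x) dx = 0;  ∫_0^1 -π*x*cos(π*x) dx = 2/π;  ∫_0^1 -2*π*x^3*cos(π*x) dx = -24/π^3 + 6/π;
  ∫_0^1 2*π*x^2*cos(π*x) dx = -4/π.
Sum: 0 + 2/π + -24/π^3 + 6/π − 4/π = -24/π^3 + 4/π.
So LHS = -24/π^3 + 4/π.
∫_0^1 v(x) φ(x) dx = ∫_0^1 (-6*x^2*sin(π*x) + 4*x*sin(π*x) - sin(π*x)) dx. Term by term:
  ∫_0^1 -sin(π*x) dx = -2/π;  ∫_0^1 -6*x^2*sin(π*x) dx = -6/π + 24/π^3;  ∫_0^1 4*x*sin(π*x) dx = 4/π.
Sum: -2/π + -6/π + 24/π^3 + 4/π = -4/π + 24/π^3.
So RHS = -∫_0^1 v(x) φ(x) dx = -24/π^3 + 4/π.
LHS = RHS, so the identity holds for this test φ.
Moreover u is smooth here and v(x) = u'(x) = -6*x**2 + 4*x - 1 pointwise, so the identity holds for every test function. Hence v is the weak derivative of u.


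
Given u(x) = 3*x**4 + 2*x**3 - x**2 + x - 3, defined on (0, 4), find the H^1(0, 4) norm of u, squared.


||u||_{H^1}^2 = 5508392/7

The H^1 norm (squared) on an interval (0, L) is
  ||u||_{H^1}^2 = ∫_0^L u(x)^2 dx + ∫_0^L u'(x)^2 dx.
Compute u'(x) = 12*x**3 + 6*x**2 - 2*x + 1.
Then u(x)^2 = 9*x**8 + 12*x**7 - 2*x**6 + 2*x**5 - 13*x**4 - 14*x**3 + 7*x**2 - 6*x + 9 and u'(x)^2 = 144*x**6 + 144*x**5 - 12*x**4 + 16*x**2 - 4*x + 1.
Integrate each monomial from 0 to 4 using ∫_0^4 c·x^n dx = c·4^(n+1)/(n+1):
  ∫_0^4 u(x)^2 dx = ∫_0^4 (9*x^8 + 12*x^7 - 2*x^6 + 2*x^5 - 13*x^4 - 14*x^3 + 7*x^2 - 6*x + 9) dx. Term by term:
    ∫_0^4 9*x^8 dx = 262144;  ∫_0^4 12*x^7 dx = 98304;  ∫_0^4 -2*x^6 dx = -32768/7;
    ∫_0^4 2*x^5 dx = 4096/3;  ∫_0^4 -13*x^4 dx = -13312/5;  ∫_0^4 -14*x^3 dx = -896;
    ∫_0^4 7*x^2 dx = 448/3;  ∫_0^4 -6*x dx = -48;  ∫_0^4 9 dx = 36.
  Sum: 262144 + 98304 − 32768/7 + 4096/3 − 13312/5 − 896 + 448/3 − 48 + 36 = 37139668/105.
  ∫_0^4 u'(x)^2 dx = ∫_0^4 (144*x^6 + 144*x^5 - 12*x^4 + 16*x^2 - 4*x + 1) dx. Term by term:
    ∫_0^4 144*x^6 dx = 2359296/7;  ∫_0^4 144*x^5 dx = 98304;  ∫_0^4 -12*x^4 dx = -12288/5;
    ∫_0^4 16*x^2 dx = 1024/3;  ∫_0^4 -4*x dx = -32;  ∫_0^4 1 dx = 4.
  Sum: 2359296/7 + 98304 − 12288/5 + 1024/3 − 32 + 4 = 45486212/105.
Adding: ||u||_{H^1}^2 = 37139668/105 + 45486212/105 = 5508392/7.


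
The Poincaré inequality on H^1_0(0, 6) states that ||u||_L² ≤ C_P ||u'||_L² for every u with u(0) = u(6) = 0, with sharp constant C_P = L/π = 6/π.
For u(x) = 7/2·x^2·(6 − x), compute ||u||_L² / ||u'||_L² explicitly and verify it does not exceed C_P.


||u||_L² / ||u'||_L² = 3*sqrt(14)/7 < C_P = 6/π.

u(x) = 7/2·x^2·(6 − x), so u'(x) = 21*x*(4 - x)/2.
u(x) = 7/2·x^2·(6 − x) vanishes at x = 0 and x = 6, so u ∈ H^1_0(0, 6). Differentiate via the product rule and integrate the resulting polynomials term by term.
  ∫_0^6 u² dx = ∫_0^6 (49*x^6/4 - 147*x^5 + 441*x^4) dx. Term by term:
    ∫_0^6 49*x^6/4 dx = 489888;  ∫_0^6 -147*x^5 dx = -1143072;  ∫_0^6 441*x^4 dx = 3429216/5.
  Sum: 489888 − 1143072 + 3429216/5 = 163296/5.
  ∫_0^6 (u')² dx = ∫_0^6 (441*x^4/4 - 882*x^3 + 1764*x^2) dx. Term by term:
    ∫_0^6 441*x^4/4 dx = 857304/5;  ∫_0^6 -882*x^3 dx = -285768;  ∫_0^6 1764*x^2 dx = 127008.
  Sum: 857304/5 − 285768 + 127008 = 63504/5.
∫_0^6 u² dx = 163296/5, so ||u||_L² = 108*sqrt(70)/5.
∫_0^6 (u')² dx = 63504/5, so ||u'||_L² = 252*sqrt(5)/5.
Ratio ||u||_L² / ||u'||_L² = 3*sqrt(14)/7.
Sharp Poincaré constant on H^1_0(0, 6) is C_P = L/π = 6/π, achieved by sin(π/6·x).
A polynomial bump cannot attain the sharp Poincaré constant (only the first sine eigenfunction does), so the ratio is strictly less than C_P, consistent with ||u||_L² ≤ C_P ||u'||_L².


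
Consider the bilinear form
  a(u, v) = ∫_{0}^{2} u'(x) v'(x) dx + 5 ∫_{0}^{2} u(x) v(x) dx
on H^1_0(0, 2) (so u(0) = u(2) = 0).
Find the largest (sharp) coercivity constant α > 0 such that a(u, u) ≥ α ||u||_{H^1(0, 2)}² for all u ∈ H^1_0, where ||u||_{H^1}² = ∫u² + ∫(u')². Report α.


α = 1

Coercivity of a(·,·) on H^1_0(0, 2) means a(u, u) ≥ α ||u||_{H^1}² for every u ∈ H^1_0.
The interval has length L = 2, and Poincaré/coercivity depend only on L. Here a(u, u) = ∫(u')² + (5)·∫u².
Here c = 5 ≥ 1, so a(u,u) = ∫(u')² + c∫u² ≥ ∫(u')² + ∫u² = ||u||_{H^1}², i.e. α = 1 works. No larger α is possible: a(u,u) ≥ α||u||_{H^1}² means (1−α)∫(u')² ≥ (α−c)∫u², and for the modes u_n = sin(nπ(x−x₀)/L) (x₀ the left endpoint) one has ∫u_n²/∫(u_n')² = (L/(nπ))² → 0, so a(u_n,u_n)/||u_n||_{H^1}² → 1. Hence the optimal constant is α = 1.
Therefore α = 1.


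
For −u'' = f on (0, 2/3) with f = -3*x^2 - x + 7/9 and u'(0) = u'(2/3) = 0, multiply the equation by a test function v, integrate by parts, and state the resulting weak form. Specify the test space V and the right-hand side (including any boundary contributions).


V = H^1(0, 2/3) (no boundary constraint on v; u is determined up to an additive constant); weak form: ∫_0^2/3 u'v' dx = ∫_0^2/3 (-3*x^2 - x + 7/9) v dx for all v ∈ V.

Multiply both sides by a test function v and integrate from 0 to 2/3:
  ∫_0^2/3 −u''(x) v(x) dx = ∫_0^2/3 f(x) v(x) dx.
Integrate the LHS by parts once:
  ∫_0^2/3 −u'' v dx = −[u'(x) v(x)]_0^2/3 + ∫_0^2/3 u'(x) v'(x) dx.
Thus ∫_0^2/3 u'(x) v'(x) dx = ∫_0^2/3 f(x) v(x) dx + [u'(x) v(x)]_0^2/3.
Choose V so that boundary terms are either known or forced to vanish.
u has homogeneous Neumann: u'(0) = u'(2/3) = 0. So [u' v]_0^2/3 = 0·v(2/3) − 0·v(0) = 0 for any v; take V = H^1(0, 2/3).
Weak formulation: find u (satisfying any essential BC) such that ∫_0^2/3 u'(x) v'(x) dx = ∫_0^2/3 f v dx for all v ∈ V (homogeneous Neumann, so boundary terms vanish).
Substituting f(x) = -3*x^2 - x + 7/9, the right-hand side is ∫_0^2/3 (-3*x^2 - x + 7/9) v dx.
Compatibility check (pure Neumann): taking v ≡ 1 ∈ V gives 0 = ∫_0^2/3 f dx + (0) − (0), i.e. ∫_0^2/3 f dx must equal u'(0) − u'(2/3) = 0. Indeed ∫_0^2/3 (-3*x^2 - x + 7/9) dx = 0, so the data are compatible. The solution is then unique only up to an additive constant (fix it e.g. by requiring ∫_0^2/3 u dx = 0).
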